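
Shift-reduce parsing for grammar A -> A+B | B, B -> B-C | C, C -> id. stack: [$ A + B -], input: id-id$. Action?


no handle; shift 'id'
Action: shift


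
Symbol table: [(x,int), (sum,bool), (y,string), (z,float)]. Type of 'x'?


Lookup 'x' → type int


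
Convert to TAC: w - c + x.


Break into single-operator statements:
t1 = w - c
t2 = t1 + x


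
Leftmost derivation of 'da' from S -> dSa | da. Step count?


Derivation: S => da
Steps: 1


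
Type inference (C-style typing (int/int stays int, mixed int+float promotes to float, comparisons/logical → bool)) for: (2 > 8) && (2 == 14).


Operand types: bool && bool
Rule: logical operators take bool operands and yield bool
Result type: bool


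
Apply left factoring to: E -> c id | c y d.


Common prefix: 'c'
Factored: E -> c E', E' -> id | y d


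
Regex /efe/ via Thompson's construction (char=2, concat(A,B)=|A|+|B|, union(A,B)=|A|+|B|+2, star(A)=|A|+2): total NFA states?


Syntax tree has 3 char leaf(s), 0 union(s), 0 star(s)
chars contribute 3×2 = 6; each union adds +2; each star adds +2
Total: 6 + 0 + 0 = 6 states


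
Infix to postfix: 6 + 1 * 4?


* has higher precedence, evaluate 1*4 first
Postfix: 6 1 4 * +


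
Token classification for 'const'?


Pattern: reserved word
Type: KEYWORD


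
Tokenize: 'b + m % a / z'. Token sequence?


Scan left to right, longest-match per lexeme
Tokens: ID(b), OP(+), ID(m), OP(%), ID(a), OP(/), ID(z)


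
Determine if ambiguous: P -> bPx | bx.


balanced b^n…x^n: each string has a unique parse
Unambiguous


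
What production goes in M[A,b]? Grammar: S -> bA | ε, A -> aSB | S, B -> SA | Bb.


For [A, b]: 'b' ∈ FIRST(S)
Entry: A -> S


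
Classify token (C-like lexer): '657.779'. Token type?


Pattern: digits with a decimal point
Type: FLOAT_LITERAL


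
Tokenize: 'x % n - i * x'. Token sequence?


Scan left to right, longest-match per lexeme
Tokens: ID(x), OP(%), ID(n), OP(-), ID(i), OP(*), ID(x)


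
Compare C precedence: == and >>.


'>>' is shift (level 8); '==' is equality (level 6)
Higher level binds tighter
'>>' has higher precedence than '=='


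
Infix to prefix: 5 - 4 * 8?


'*' binds tighter: tree is (- 5 (* 4 8))
Prefix: - 5 * 4 8


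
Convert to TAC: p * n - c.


Break into single-operator statements:
t1 = p * n
t2 = t1 - c


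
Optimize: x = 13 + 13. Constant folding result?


13 + 13 = 26 at compile time
Optimized: x = 26


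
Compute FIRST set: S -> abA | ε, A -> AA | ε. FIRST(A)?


Per alternative of A: FIRST(AA) = {ε}; FIRST(ε) = {ε}
FIRST(A) = {ε}


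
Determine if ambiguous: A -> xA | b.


right-linear, alternatives start with distinct terminals 'x' vs 'b': unique leftmost derivation
Unambiguous


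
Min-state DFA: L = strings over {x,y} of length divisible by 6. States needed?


Track length mod 6: states 0..5, accept at 0
Minimal DFA: 6 states


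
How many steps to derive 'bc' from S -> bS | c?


Derivation: S => bS => bc
Steps: 2


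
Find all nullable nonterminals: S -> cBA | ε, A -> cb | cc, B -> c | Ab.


A nonterminal is nullable iff some alternative derives ε (directly, or every symbol in it is nullable)
Nullable: {S}


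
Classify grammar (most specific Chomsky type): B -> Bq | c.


Left-linear: every RHS is a terminal or one nonterminal followed by a terminal
Classification: Type 3 (Regular)


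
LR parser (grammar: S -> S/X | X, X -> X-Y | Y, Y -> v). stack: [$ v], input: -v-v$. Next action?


'v' on top is the handle for Y -> v
Action: reduce (Y -> v)


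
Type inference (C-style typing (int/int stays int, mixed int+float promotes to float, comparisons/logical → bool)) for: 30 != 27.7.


Operand types: int != float
Rule: comparison yields bool
Result type: bool


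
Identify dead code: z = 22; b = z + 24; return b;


z is read by b's definition; b is returned
No dead code


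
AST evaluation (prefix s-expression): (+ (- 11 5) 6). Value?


Evaluate inner: (- 11 5) = 6
Evaluate root: (+ 6 6) = 12
Result: 12


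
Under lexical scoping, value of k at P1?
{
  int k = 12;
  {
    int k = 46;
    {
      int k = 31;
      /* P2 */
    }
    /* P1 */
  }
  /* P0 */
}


k declared in the same block as P1
k = 46


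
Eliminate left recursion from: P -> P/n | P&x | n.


Left-recursive alternatives: P/n, P&x; non-recursive: n
Introduce P': P -> nP', P' -> /nP' | &xP' | ε


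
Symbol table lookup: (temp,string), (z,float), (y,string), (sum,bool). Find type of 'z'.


Lookup 'z' → type float


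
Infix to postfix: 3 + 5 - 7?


Left to right (same or higher precedence on left)
Postfix: 3 5 + 7 -


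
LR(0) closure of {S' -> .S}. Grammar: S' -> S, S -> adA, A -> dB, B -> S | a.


Start: S' -> .S
For each item with dot before a nonterminal B, add B -> .γ for every B-production
Closure: [S' -> .S, S -> .adA]


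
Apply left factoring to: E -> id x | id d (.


Common prefix: 'id'
Factored: E -> id E', E' -> x | d (


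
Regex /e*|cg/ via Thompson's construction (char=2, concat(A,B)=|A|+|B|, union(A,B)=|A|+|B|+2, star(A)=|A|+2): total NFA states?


Syntax tree has 3 char leaf(s), 1 union(s), 1 star(s)
chars contribute 3×2 = 6; each union adds +2; each star adds +2
Total: 6 + 2 + 2 = 10 states


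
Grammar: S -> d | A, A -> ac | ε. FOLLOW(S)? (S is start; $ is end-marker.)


$ ∈ FOLLOW(S). For each A -> αBβ: add FIRST(β)\{ε} to FOLLOW(B); if β nullable, add FOLLOW(A).
FOLLOW(S) = {$}


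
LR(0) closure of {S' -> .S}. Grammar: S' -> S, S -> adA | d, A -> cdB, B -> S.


Start: S' -> .S
For each item with dot before a nonterminal B, add B -> .γ for every B-production
Closure: [S' -> .S, S -> .adA, S -> .d]


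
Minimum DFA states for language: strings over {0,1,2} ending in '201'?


Track the longest suffix of input matching a prefix of '201': 4 classes (prefixes of length 0..3)
Minimal DFA: 4 states


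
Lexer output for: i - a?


Scan left to right, longest-match per lexeme
Tokens: ID(i), OP(-), ID(a)


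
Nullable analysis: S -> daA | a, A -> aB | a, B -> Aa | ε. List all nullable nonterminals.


A nonterminal is nullable iff some alternative derives ε (directly, or every symbol in it is nullable)
Nullable: {B}


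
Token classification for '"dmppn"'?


Pattern: double-quoted sequence
Type: STRING_LITERAL


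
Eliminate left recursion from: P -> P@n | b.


Left-recursive alternatives: P@n; non-recursive: b
Introduce P': P -> bP', P' -> @nP' | ε


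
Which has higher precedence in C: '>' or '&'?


'>' is relational (level 7); '&' is bitwise AND (level 5)
Higher level binds tighter
'>' has higher precedence than '&'


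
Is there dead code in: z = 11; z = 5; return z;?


first assignment to z is overwritten before any read
Dead: 'z = 11'


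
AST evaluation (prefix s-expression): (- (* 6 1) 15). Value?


Evaluate inner: (* 6 1) = 6
Evaluate root: (- 6 15) = -9
Result: -9


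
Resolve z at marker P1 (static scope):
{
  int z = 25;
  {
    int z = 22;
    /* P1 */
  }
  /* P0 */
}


z declared in the same block as P1
z = 22


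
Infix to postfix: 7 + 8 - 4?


Left to right (same or higher precedence on left)
Postfix: 7 8 + 4 -


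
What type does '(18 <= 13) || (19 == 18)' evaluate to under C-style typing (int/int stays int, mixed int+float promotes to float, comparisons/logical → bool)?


Operand types: bool || bool
Rule: logical operators take bool operands and yield bool
Result type: bool


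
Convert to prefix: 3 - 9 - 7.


left-to-right (same/higher precedence on left): tree is (- (- 3 9) 7)
Prefix: - - 3 9 7


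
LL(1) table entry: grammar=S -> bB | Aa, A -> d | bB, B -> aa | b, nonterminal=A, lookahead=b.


For [A, b]: 'b' ∈ FIRST(bB)
Entry: A -> bB


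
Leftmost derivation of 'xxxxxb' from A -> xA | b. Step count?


Derivation: A => xA => xxA => xxxA => xxxxA => xxxxxA => xxxxxb
Steps: 6


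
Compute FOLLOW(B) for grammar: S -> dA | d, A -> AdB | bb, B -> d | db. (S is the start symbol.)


$ ∈ FOLLOW(S). For each A -> αBβ: add FIRST(β)\{ε} to FOLLOW(B); if β nullable, add FOLLOW(A).
FOLLOW(B) = {$, d}


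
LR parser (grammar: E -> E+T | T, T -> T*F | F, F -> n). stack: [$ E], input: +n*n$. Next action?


shift '+' to continue E -> E+T
Action: shift


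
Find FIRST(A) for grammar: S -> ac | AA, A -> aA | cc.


Per alternative of A: FIRST(aA) = {a}; FIRST(cc) = {c}
FIRST(A) = {a, c}


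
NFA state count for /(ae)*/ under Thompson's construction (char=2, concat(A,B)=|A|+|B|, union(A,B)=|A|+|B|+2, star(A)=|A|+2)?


Syntax tree has 2 char leaf(s), 0 union(s), 1 star(s)
chars contribute 2×2 = 4; each union adds +2; each star adds +2
Total: 4 + 0 + 2 = 6 states


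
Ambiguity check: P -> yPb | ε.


balanced y^n…b^n: each string has a unique parse
Unambiguous


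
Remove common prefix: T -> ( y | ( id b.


Common prefix: '('
Factored: T -> ( T', T' -> y | id b


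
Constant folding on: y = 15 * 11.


15 * 11 = 165 at compile time
Optimized: y = 165


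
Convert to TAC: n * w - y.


Break into single-operator statements:
t1 = n * w
t2 = t1 - y


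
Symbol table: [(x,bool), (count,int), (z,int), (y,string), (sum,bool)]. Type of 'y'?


Lookup 'y' → type string


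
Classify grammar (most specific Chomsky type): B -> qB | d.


Right-linear: every RHS is a terminal or a terminal followed by one nonterminal
Classification: Type 3 (Regular)


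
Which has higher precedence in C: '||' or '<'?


'<' is relational (level 7); '||' is logical OR (level 1)
Higher level binds tighter
'<' has higher precedence than '||'


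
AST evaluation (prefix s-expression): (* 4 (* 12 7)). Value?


Evaluate inner: (* 12 7) = 84
Evaluate root: (* 4 84) = 336
Result: 336


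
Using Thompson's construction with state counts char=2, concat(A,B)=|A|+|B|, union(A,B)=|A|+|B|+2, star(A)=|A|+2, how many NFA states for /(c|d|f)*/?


Syntax tree has 3 char leaf(s), 2 union(s), 1 star(s)
chars contribute 3×2 = 6; each union adds +2; each star adds +2
Total: 6 + 4 + 2 = 12 states


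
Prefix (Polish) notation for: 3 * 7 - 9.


left-to-right (same/higher precedence on left): tree is (- (* 3 7) 9)
Prefix: - * 3 7 9


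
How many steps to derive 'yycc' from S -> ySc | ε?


Derivation: S => ySc => yyScc => yycc
Steps: 3


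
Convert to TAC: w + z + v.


Break into single-operator statements:
t1 = w + z
t2 = t1 + v


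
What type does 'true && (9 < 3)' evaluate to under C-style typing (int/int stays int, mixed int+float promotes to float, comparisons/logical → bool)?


Operand types: bool && bool
Rule: logical operators take bool operands and yield bool
Result type: bool


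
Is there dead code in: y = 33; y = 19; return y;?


first assignment to y is overwritten before any read
Dead: 'y = 33'


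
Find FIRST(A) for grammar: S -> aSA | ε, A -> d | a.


Per alternative of A: FIRST(d) = {d}; FIRST(a) = {a}
FIRST(A) = {a, d}


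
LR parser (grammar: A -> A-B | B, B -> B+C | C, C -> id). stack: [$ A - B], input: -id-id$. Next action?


handle 'A-B' on top; lookahead ∈ FOLLOW(A) = {-, $}
Action: reduce (A -> A-B)


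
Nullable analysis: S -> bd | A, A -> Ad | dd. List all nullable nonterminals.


A nonterminal is nullable iff some alternative derives ε (directly, or every symbol in it is nullable)
Nullable: {}


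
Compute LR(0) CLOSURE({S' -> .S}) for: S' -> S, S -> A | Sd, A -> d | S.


Start: S' -> .S
For each item with dot before a nonterminal B, add B -> .γ for every B-production
Closure: [S' -> .S, S -> .A, S -> .Sd, A -> .d, A -> .S]


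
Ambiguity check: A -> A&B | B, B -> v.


precedence layered via separate nonterminal B: deterministic
Unambiguous


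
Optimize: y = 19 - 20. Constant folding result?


19 - 20 = -1 at compile time
Optimized: y = -1


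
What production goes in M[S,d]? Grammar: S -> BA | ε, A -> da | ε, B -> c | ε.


For [S, d]: 'd' ∈ FIRST(BA)
Entry: S -> BA


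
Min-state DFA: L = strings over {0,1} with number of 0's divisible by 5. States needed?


Track (count of 0) mod 5: states 0..4, accept at 0
Minimal DFA: 5 states


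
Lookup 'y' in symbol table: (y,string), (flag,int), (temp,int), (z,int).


Lookup 'y' → type string


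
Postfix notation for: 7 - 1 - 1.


Left to right (same or higher precedence on left)
Postfix: 7 1 - 1 -


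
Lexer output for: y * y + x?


Scan left to right, longest-match per lexeme
Tokens: ID(y), OP(*), ID(y), OP(+), ID(x)


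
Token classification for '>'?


Pattern: operator symbol
Type: OPERATOR


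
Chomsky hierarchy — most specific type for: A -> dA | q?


Right-linear: every RHS is a terminal or a terminal followed by one nonterminal
Classification: Type 3 (Regular)


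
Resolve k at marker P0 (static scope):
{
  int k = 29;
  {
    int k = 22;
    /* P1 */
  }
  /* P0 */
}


k declared in the same block as P0
k = 29


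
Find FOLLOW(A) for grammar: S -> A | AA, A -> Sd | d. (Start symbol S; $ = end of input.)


$ ∈ FOLLOW(S). For each A -> αBβ: add FIRST(β)\{ε} to FOLLOW(B); if β nullable, add FOLLOW(A).
FOLLOW(A) = {$, d}


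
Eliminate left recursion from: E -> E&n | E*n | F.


Left-recursive alternatives: E&n, E*n; non-recursive: F
Introduce E': E -> FE', E' -> &nE' | *nE' | ε


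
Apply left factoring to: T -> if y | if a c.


Common prefix: 'if'
Factored: T -> if T', T' -> y | a c


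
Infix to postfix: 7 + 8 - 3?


Left to right (same or higher precedence on left)
Postfix: 7 8 + 3 -


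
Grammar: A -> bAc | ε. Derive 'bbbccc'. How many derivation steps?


Derivation: A => bAc => bbAcc => bbbAccc => bbbccc
Steps: 4


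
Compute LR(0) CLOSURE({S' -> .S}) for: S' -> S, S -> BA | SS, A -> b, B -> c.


Start: S' -> .S
For each item with dot before a nonterminal B, add B -> .γ for every B-production
Closure: [S' -> .S, S -> .BA, S -> .SS, B -> .c]


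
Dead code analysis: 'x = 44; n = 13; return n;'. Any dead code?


x is assigned but never read
Dead: 'x = 44'


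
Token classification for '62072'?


Pattern: digits only
Type: INTEGER_LITERAL


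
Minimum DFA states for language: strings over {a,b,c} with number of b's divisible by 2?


Track (count of b) mod 2: states 0..1, accept at 0
Minimal DFA: 2 states


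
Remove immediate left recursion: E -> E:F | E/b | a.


Left-recursive alternatives: E:F, E/b; non-recursive: a
Introduce E': E -> aE', E' -> :FE' | /bE' | ε


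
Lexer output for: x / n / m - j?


Scan left to right, longest-match per lexeme
Tokens: ID(x), OP(/), ID(n), OP(/), ID(m), OP(-), ID(j)


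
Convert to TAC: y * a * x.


Break into single-operator statements:
t1 = y * a
t2 = t1 * x


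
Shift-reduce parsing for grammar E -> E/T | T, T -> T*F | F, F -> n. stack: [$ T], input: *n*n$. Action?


shift '*' to continue T -> T*F
Action: shift


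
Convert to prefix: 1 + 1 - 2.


left-to-right (same/higher precedence on left): tree is (- (+ 1 1) 2)
Prefix: - + 1 1 2


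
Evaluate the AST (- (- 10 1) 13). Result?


Evaluate inner: (- 10 1) = 9
Evaluate root: (- 9 13) = -4
Result: -4


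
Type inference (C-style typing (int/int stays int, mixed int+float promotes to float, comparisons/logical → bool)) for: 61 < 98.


Operand types: int < int
Rule: comparison yields bool
Result type: bool


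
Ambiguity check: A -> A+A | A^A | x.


'x+x^x' has two parse trees (no precedence encoded between + and ^)
Ambiguous


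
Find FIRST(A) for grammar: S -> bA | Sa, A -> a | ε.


Per alternative of A: FIRST(a) = {a}; FIRST(ε) = {ε}
FIRST(A) = {a, ε}


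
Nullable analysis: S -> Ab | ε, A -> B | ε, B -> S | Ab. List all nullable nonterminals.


A nonterminal is nullable iff some alternative derives ε (directly, or every symbol in it is nullable)
Nullable: {A, B, S}


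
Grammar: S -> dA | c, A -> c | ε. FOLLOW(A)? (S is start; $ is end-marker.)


$ ∈ FOLLOW(S). For each A -> αBβ: add FIRST(β)\{ε} to FOLLOW(B); if β nullable, add FOLLOW(A).
FOLLOW(A) = {$}


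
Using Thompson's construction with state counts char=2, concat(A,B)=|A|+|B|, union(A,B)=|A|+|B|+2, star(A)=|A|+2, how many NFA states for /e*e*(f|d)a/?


Syntax tree has 5 char leaf(s), 1 union(s), 2 star(s)
chars contribute 5×2 = 10; each union adds +2; each star adds +2
Total: 10 + 2 + 4 = 16 states


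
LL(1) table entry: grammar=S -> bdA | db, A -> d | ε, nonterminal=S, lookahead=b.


For [S, b]: 'b' ∈ FIRST(bdA)
Entry: S -> bdA


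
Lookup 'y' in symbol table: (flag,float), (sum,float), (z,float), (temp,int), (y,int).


Lookup 'y' → type int


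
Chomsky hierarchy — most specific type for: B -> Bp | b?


Left-linear: every RHS is a terminal or one nonterminal followed by a terminal
Classification: Type 3 (Regular)


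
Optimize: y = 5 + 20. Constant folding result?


5 + 20 = 25 at compile time
Optimized: y = 25


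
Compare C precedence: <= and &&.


'<=' is relational (level 7); '&&' is logical AND (level 2)
Higher level binds tighter
'<=' has higher precedence than '&&'


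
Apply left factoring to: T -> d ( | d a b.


Common prefix: 'd'
Factored: T -> d T', T' -> ( | a b


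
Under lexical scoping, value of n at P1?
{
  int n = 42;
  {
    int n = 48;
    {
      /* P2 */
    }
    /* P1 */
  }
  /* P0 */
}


n declared in the same block as P1
n = 48


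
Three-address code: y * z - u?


Break into single-operator statements:
t1 = y * z
t2 = t1 - u


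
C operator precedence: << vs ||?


'<<' is shift (level 8); '||' is logical OR (level 1)
Higher level binds tighter
'<<' has higher precedence than '||'


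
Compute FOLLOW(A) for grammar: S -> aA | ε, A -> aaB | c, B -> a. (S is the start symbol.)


$ ∈ FOLLOW(S). For each A -> αBβ: add FIRST(β)\{ε} to FOLLOW(B); if β nullable, add FOLLOW(A).
FOLLOW(A) = {$}


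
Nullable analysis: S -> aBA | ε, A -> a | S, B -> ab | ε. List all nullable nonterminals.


A nonterminal is nullable iff some alternative derives ε (directly, or every symbol in it is nullable)
Nullable: {A, B, S}


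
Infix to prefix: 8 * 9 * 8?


left-to-right (same/higher precedence on left): tree is (* (* 8 9) 8)
Prefix: * * 8 9 8


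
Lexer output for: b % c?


Scan left to right, longest-match per lexeme
Tokens: ID(b), OP(%), ID(c)


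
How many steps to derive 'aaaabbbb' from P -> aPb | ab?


Derivation: P => aPb => aaPbb => aaaPbbb => aaaabbbb
Steps: 4


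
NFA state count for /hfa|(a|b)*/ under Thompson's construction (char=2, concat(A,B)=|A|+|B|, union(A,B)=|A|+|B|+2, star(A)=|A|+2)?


Syntax tree has 5 char leaf(s), 2 union(s), 1 star(s)
chars contribute 5×2 = 10; each union adds +2; each star adds +2
Total: 10 + 4 + 2 = 16 states


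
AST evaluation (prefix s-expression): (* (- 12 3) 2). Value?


Evaluate inner: (- 12 3) = 9
Evaluate root: (* 9 2) = 18
Result: 18


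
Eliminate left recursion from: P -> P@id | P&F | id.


Left-recursive alternatives: P@id, P&F; non-recursive: id
Introduce P': P -> idP', P' -> @idP' | &FP' | ε


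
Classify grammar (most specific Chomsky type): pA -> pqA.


LHS has context (more than one symbol) and |LHS| ≤ |RHS|
Classification: Type 1 (Context-Sensitive)


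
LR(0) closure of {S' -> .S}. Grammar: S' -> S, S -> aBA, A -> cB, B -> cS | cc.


Start: S' -> .S
For each item with dot before a nonterminal B, add B -> .γ for every B-production
Closure: [S' -> .S, S -> .aBA]


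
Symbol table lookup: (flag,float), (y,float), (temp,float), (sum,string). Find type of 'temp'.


Lookup 'temp' → type float


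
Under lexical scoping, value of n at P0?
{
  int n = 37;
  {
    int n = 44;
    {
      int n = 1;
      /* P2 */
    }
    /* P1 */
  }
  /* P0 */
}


n declared in the same block as P0
n = 37


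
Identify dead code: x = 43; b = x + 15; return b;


x is read by b's definition; b is returned
No dead code


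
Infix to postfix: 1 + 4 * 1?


* has higher precedence, evaluate 4*1 first
Postfix: 1 4 1 * +


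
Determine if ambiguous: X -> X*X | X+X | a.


'a*a+a' has two parse trees (no precedence encoded between * and +)
Ambiguous


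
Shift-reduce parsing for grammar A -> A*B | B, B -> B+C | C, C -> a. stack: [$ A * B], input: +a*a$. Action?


'+' can extend B; shift to build B -> B+C
Action: shift


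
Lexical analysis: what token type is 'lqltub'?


Pattern: letter/underscore followed by alphanumerics, not a keyword
Type: IDENTIFIER


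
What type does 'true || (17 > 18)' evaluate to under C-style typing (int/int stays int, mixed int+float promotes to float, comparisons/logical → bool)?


Operand types: bool || bool
Rule: logical operators take bool operands and yield bool
Result type: bool


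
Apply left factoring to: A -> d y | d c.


Common prefix: 'd'
Factored: A -> d A', A' -> y | c


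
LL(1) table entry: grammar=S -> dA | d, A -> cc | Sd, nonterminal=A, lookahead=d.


For [A, d]: 'd' ∈ FIRST(Sd)
Entry: A -> Sd


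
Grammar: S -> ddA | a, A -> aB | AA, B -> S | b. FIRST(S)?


Per alternative of S: FIRST(ddA) = {d}; FIRST(a) = {a}
FIRST(S) = {a, d}


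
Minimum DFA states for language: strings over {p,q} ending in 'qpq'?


Track the longest suffix of input matching a prefix of 'qpq': 4 classes (prefixes of length 0..3)
Minimal DFA: 4 states


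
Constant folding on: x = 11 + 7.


11 + 7 = 18 at compile time
Optimized: x = 18


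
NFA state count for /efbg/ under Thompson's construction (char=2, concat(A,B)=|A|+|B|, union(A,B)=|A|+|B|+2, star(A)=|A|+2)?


Syntax tree has 4 char leaf(s), 0 union(s), 0 star(s)
chars contribute 4×2 = 8; each union adds +2; each star adds +2
Total: 8 + 0 + 0 = 8 states


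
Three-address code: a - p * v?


Break into single-operator statements:
t1 = p * v
t2 = a - t1


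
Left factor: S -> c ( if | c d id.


Common prefix: 'c'
Factored: S -> c S', S' -> ( if | d id


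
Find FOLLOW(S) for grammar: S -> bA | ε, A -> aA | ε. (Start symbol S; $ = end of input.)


$ ∈ FOLLOW(S). For each A -> αBβ: add FIRST(β)\{ε} to FOLLOW(B); if β nullable, add FOLLOW(A).
FOLLOW(S) = {$}


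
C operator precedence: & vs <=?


'<=' is relational (level 7); '&' is bitwise AND (level 5)
Higher level binds tighter
'<=' has higher precedence than '&'


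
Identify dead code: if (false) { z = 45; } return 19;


condition is constant false, so the whole block is unreachable
Dead: 'if (false) { z = 45; }'


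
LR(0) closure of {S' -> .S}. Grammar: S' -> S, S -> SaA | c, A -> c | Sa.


Start: S' -> .S
For each item with dot before a nonterminal B, add B -> .γ for every B-production
Closure: [S' -> .S, S -> .SaA, S -> .c]


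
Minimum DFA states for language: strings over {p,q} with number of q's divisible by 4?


Track (count of q) mod 4: states 0..3, accept at 0
Minimal DFA: 4 states


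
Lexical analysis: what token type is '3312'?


Pattern: digits only
Type: INTEGER_LITERAL


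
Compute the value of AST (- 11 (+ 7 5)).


Evaluate inner: (+ 7 5) = 12
Evaluate root: (- 11 12) = -1
Result: -1


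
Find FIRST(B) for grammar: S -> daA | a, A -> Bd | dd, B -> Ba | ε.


Per alternative of B: FIRST(Ba) = {a}; FIRST(ε) = {ε}
FIRST(B) = {a, ε}


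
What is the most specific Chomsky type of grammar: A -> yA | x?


Right-linear: every RHS is a terminal or a terminal followed by one nonterminal
Classification: Type 3 (Regular)


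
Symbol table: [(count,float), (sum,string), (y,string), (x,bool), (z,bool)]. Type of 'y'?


Lookup 'y' → type string


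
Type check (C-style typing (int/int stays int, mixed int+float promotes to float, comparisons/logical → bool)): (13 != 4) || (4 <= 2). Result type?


Operand types: bool || bool
Rule: logical operators take bool operands and yield bool
Result type: bool


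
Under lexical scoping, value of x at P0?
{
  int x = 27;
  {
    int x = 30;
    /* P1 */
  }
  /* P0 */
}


x declared in the same block as P0
x = 27


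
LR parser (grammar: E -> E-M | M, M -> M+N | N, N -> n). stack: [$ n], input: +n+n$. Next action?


'n' on top is the handle for N -> n
Action: reduce (N -> n)


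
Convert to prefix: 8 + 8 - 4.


left-to-right (same/higher precedence on left): tree is (- (+ 8 8) 4)
Prefix: - + 8 8 4


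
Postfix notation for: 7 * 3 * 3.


Left to right (same or higher precedence on left)
Postfix: 7 3 * 3 *


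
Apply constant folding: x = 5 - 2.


5 - 2 = 3 at compile time
Optimized: x = 3


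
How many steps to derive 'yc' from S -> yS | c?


Derivation: S => yS => yc
Steps: 2


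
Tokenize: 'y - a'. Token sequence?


Scan left to right, longest-match per lexeme
Tokens: ID(y), OP(-), ID(a)


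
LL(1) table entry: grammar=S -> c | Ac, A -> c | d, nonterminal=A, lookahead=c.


For [A, c]: 'c' ∈ FIRST(c)
Entry: A -> c


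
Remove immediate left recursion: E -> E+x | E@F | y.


Left-recursive alternatives: E+x, E@F; non-recursive: y
Introduce E': E -> yE', E' -> +xE' | @FE' | ε


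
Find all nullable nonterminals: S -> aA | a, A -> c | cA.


A nonterminal is nullable iff some alternative derives ε (directly, or every symbol in it is nullable)
Nullable: {}


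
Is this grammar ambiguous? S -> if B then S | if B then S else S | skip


dangling else: 'if B then if B then skip else skip' parses two ways
Ambiguous


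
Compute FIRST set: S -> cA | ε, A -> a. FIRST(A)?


Per alternative of A: FIRST(a) = {a}
FIRST(A) = {a}


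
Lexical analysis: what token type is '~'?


Pattern: operator symbol
Type: OPERATOR


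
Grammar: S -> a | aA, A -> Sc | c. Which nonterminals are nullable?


A nonterminal is nullable iff some alternative derives ε (directly, or every symbol in it is nullable)
Nullable: {}


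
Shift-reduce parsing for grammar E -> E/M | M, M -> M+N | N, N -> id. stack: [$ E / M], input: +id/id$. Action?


'+' can extend M; shift to build M -> M+N
Action: shift


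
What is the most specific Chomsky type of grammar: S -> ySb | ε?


Single nonterminal LHS, but y^n b^n is not regular
Classification: Type 2 (Context-Free)


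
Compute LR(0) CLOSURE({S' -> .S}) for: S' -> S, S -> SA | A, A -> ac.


Start: S' -> .S
For each item with dot before a nonterminal B, add B -> .γ for every B-production
Closure: [S' -> .S, S -> .SA, S -> .A, A -> .ac]


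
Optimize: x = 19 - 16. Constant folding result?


19 - 16 = 3 at compile time
Optimized: x = 3


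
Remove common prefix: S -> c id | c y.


Common prefix: 'c'
Factored: S -> c S', S' -> id | y


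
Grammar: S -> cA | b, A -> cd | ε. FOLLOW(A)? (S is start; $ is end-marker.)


$ ∈ FOLLOW(S). For each A -> αBβ: add FIRST(β)\{ε} to FOLLOW(B); if β nullable, add FOLLOW(A).
FOLLOW(A) = {$}


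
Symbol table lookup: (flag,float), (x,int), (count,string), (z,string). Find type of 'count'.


Lookup 'count' → type string


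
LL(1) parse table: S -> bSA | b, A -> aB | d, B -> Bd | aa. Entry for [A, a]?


For [A, a]: 'a' ∈ FIRST(aB)
Entry: A -> aB


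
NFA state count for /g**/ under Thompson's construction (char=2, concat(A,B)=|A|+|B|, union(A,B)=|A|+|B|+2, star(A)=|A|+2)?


Syntax tree has 1 char leaf(s), 0 union(s), 2 star(s)
chars contribute 1×2 = 2; each union adds +2; each star adds +2
Total: 2 + 0 + 4 = 6 states


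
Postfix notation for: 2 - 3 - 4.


Left to right (same or higher precedence on left)
Postfix: 2 3 - 4 -


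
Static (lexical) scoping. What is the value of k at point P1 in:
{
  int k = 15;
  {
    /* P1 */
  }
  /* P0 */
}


P1's block does not declare k; resolves to the enclosing declaration at depth 0
k = 15


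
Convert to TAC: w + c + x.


Break into single-operator statements:
t1 = w + c
t2 = t1 + x


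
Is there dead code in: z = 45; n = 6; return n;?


z is assigned but never read
Dead: 'z = 45'


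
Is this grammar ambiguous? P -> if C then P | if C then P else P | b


dangling else: 'if C then if C then b else b' parses two ways
Ambiguous


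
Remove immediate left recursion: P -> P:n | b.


Left-recursive alternatives: P:n; non-recursive: b
Introduce P': P -> bP', P' -> :nP' | ε


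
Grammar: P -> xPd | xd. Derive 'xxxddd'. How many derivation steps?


Derivation: P => xPd => xxPdd => xxxddd
Steps: 3


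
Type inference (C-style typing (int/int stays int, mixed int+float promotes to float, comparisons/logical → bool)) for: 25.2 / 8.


Operand types: float / int
Rule: mixed int/float promotes to float; int/int stays int
Result type: float


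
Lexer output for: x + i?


Scan left to right, longest-match per lexeme
Tokens: ID(x), OP(+), ID(i)


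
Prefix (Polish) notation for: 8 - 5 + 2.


left-to-right (same/higher precedence on left): tree is (+ (- 8 5) 2)
Prefix: + - 8 5 2


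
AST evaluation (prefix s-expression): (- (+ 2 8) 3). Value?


Evaluate inner: (+ 2 8) = 10
Evaluate root: (- 10 3) = 7
Result: 7


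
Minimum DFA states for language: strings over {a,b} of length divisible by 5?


Track length mod 5: states 0..4, accept at 0
Minimal DFA: 5 states


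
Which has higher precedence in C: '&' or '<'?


'<' is relational (level 7); '&' is bitwise AND (level 5)
Higher level binds tighter
'<' has higher precedence than '&'


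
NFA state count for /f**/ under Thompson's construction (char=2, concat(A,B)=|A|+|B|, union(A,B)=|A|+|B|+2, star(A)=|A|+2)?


Syntax tree has 1 char leaf(s), 0 union(s), 2 star(s)
chars contribute 1×2 = 2; each union adds +2; each star adds +2
Total: 2 + 0 + 4 = 6 states


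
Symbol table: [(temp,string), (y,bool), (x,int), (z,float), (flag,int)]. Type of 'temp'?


Lookup 'temp' → type string


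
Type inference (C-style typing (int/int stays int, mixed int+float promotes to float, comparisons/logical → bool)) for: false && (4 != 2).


Operand types: bool && bool
Rule: logical operators take bool operands and yield bool
Result type: bool


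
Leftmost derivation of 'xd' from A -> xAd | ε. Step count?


Derivation: A => xAd => xd
Steps: 2


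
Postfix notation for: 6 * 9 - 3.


Left to right (same or higher precedence on left)
Postfix: 6 9 * 3 -


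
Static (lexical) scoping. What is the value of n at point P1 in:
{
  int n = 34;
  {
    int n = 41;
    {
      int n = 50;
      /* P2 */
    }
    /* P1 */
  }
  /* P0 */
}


n declared in the same block as P1
n = 41


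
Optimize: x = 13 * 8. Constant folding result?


13 * 8 = 104 at compile time
Optimized: x = 104


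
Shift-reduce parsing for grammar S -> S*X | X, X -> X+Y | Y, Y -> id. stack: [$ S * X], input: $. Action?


handle 'S*X' on top; lookahead ∈ FOLLOW(S) = {*, $}
Action: reduce (S -> S*X)


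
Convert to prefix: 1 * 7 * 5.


left-to-right (same/higher precedence on left): tree is (* (* 1 7) 5)
Prefix: * * 1 7 5


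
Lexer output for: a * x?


Scan left to right, longest-match per lexeme
Tokens: ID(a), OP(*), ID(x)


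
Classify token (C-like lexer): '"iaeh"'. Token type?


Pattern: double-quoted sequence
Type: STRING_LITERAL


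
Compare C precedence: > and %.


'%' is multiplicative (level 10); '>' is relational (level 7)
Higher level binds tighter
'%' has higher precedence than '>'


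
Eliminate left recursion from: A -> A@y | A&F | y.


Left-recursive alternatives: A@y, A&F; non-recursive: y
Introduce A': A -> yA', A' -> @yA' | &FA' | ε


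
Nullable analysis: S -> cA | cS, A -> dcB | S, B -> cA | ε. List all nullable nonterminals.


A nonterminal is nullable iff some alternative derives ε (directly, or every symbol in it is nullable)
Nullable: {B}


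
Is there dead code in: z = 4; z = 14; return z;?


first assignment to z is overwritten before any read
Dead: 'z = 4'


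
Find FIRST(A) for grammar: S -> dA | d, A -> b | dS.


Per alternative of A: FIRST(b) = {b}; FIRST(dS) = {d}
FIRST(A) = {b, d}


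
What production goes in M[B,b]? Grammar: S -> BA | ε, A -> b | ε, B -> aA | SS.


For [B, b]: 'b' ∈ FIRST(SS)
Entry: B -> SS


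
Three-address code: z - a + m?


Break into single-operator statements:
t1 = z - a
t2 = t1 + m


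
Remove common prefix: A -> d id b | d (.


Common prefix: 'd'
Factored: A -> d A', A' -> id b | (


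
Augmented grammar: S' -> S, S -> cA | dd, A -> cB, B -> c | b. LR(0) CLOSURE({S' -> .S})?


Start: S' -> .S
For each item with dot before a nonterminal B, add B -> .γ for every B-production
Closure: [S' -> .S, S -> .cA, S -> .dd]


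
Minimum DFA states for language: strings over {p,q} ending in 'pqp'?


Track the longest suffix of input matching a prefix of 'pqp': 4 classes (prefixes of length 0..3)
Minimal DFA: 4 states


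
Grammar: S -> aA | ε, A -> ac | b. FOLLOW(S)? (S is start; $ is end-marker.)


$ ∈ FOLLOW(S). For each A -> αBβ: add FIRST(β)\{ε} to FOLLOW(B); if β nullable, add FOLLOW(A).
FOLLOW(S) = {$}


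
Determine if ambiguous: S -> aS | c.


right-linear, alternatives start with distinct terminals 'a' vs 'c': unique leftmost derivation
Unambiguous


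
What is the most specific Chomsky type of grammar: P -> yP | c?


Right-linear: every RHS is a terminal or a terminal followed by one nonterminal
Classification: Type 3 (Regular)


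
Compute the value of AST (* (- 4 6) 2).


Evaluate inner: (- 4 6) = -2
Evaluate root: (* -2 2) = -4
Result: -4


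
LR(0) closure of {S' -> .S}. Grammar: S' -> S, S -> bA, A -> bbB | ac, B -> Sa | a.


Start: S' -> .S
For each item with dot before a nonterminal B, add B -> .γ for every B-production
Closure: [S' -> .S, S -> .bA]


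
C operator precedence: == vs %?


'%' is multiplicative (level 10); '==' is equality (level 6)
Higher level binds tighter
'%' has higher precedence than '=='


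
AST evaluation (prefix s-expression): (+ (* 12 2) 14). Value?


Evaluate inner: (* 12 2) = 24
Evaluate root: (+ 24 14) = 38
Result: 38


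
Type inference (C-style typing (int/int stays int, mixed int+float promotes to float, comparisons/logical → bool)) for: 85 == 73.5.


Operand types: int == float
Rule: comparison yields bool
Result type: bool


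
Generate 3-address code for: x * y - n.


Break into single-operator statements:
t1 = x * y
t2 = t1 - n


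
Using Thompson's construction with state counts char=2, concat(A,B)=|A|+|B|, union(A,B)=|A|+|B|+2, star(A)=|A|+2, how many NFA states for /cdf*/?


Syntax tree has 3 char leaf(s), 0 union(s), 1 star(s)
chars contribute 3×2 = 6; each union adds +2; each star adds +2
Total: 6 + 0 + 2 = 8 states


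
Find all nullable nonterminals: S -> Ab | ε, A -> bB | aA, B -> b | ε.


A nonterminal is nullable iff some alternative derives ε (directly, or every symbol in it is nullable)
Nullable: {B, S}


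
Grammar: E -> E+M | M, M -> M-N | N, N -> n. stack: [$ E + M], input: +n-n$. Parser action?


handle 'E+M' on top; lookahead ∈ FOLLOW(E) = {+, $}
Action: reduce (E -> E+M)


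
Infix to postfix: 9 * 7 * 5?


Left to right (same or higher precedence on left)
Postfix: 9 7 * 5 *


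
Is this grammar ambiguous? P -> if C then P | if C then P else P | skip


dangling else: 'if C then if C then skip else skip' parses two ways
Ambiguous


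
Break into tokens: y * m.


Scan left to right, longest-match per lexeme
Tokens: ID(y), OP(*), ID(m)


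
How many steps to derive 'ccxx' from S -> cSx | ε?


Derivation: S => cSx => ccSxx => ccxx
Steps: 3


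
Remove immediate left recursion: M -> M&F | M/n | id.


Left-recursive alternatives: M&F, M/n; non-recursive: id
Introduce M': M -> idM', M' -> &FM' | /nM' | ε


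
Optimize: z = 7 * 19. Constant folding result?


7 * 19 = 133 at compile time
Optimized: z = 133


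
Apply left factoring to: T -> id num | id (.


Common prefix: 'id'
Factored: T -> id T', T' -> num | (


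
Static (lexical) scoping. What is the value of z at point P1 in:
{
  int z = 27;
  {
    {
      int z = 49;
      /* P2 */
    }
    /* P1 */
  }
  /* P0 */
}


P1's block does not declare z; resolves to the enclosing declaration at depth 0
z = 27


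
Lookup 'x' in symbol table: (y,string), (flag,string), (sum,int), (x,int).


Lookup 'x' → type int


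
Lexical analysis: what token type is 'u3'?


Pattern: letter/underscore followed by alphanumerics, not a keyword
Type: IDENTIFIER


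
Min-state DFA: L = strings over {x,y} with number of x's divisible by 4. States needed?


Track (count of x) mod 4: states 0..3, accept at 0
Minimal DFA: 4 states


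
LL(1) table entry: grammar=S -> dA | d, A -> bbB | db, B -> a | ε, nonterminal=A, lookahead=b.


For [A, b]: 'b' ∈ FIRST(bbB)
Entry: A -> bbB


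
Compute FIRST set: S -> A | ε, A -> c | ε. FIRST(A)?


Per alternative of A: FIRST(c) = {c}; FIRST(ε) = {ε}
FIRST(A) = {c, ε}


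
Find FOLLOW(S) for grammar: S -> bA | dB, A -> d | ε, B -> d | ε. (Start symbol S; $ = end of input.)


$ ∈ FOLLOW(S). For each A -> αBβ: add FIRST(β)\{ε} to FOLLOW(B); if β nullable, add FOLLOW(A).
FOLLOW(S) = {$}


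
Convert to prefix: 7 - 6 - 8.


left-to-right (same/higher precedence on left): tree is (- (- 7 6) 8)
Prefix: - - 7 6 8


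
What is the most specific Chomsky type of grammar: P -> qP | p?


Right-linear: every RHS is a terminal or a terminal followed by one nonterminal
Classification: Type 3 (Regular)


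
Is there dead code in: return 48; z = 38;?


statement follows a return and is unreachable
Dead: 'z = 38'


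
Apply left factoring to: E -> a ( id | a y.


Common prefix: 'a'
Factored: E -> a E', E' -> ( id | y


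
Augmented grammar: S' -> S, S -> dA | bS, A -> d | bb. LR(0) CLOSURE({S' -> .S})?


Start: S' -> .S
For each item with dot before a nonterminal B, add B -> .γ for every B-production
Closure: [S' -> .S, S -> .dA, S -> .bS]


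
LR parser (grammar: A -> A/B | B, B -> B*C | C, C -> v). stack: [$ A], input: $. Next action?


start symbol A on stack, input exhausted
Action: accept


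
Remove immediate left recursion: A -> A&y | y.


Left-recursive alternatives: A&y; non-recursive: y
Introduce A': A -> yA', A' -> &yA' | ε


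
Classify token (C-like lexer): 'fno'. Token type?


Pattern: letter/underscore followed by alphanumerics, not a keyword
Type: IDENTIFIER


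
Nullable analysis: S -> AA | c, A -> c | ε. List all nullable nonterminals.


A nonterminal is nullable iff some alternative derives ε (directly, or every symbol in it is nullable)
Nullable: {A, S}


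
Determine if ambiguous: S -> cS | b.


right-linear, alternatives start with distinct terminals 'c' vs 'b': unique leftmost derivation
Unambiguous


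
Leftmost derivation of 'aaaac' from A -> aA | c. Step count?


Derivation: A => aA => aaA => aaaA => aaaaA => aaaac
Steps: 5


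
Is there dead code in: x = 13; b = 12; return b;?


x is assigned but never read
Dead: 'x = 13'


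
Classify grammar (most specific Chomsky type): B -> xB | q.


Right-linear: every RHS is a terminal or a terminal followed by one nonterminal
Classification: Type 3 (Regular)
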